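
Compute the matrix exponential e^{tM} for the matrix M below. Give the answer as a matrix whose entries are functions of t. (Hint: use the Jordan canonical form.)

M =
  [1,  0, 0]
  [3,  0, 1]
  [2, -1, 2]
e^{tM} =
  [exp(t), 0, 0]
  [-t^2*exp(t)/2 + 3*t*exp(t), -t*exp(t) + exp(t), t*exp(t)]
  [-t^2*exp(t)/2 + 2*t*exp(t), -t*exp(t), t*exp(t) + exp(t)]

Strategy: write M = P · J · P⁻¹ where J is a Jordan canonical form, so e^{tM} = P · e^{tJ} · P⁻¹, and e^{tJ} can be computed block-by-block.

M has Jordan form
J =
  [1, 1, 0]
  [0, 1, 1]
  [0, 0, 1]
(up to reordering of blocks).

Per-block formulas:
  For a 3×3 Jordan block J_3(1): exp(t · J_3(1)) = e^(1t)·(I + t·N + (t^2/2)·N^2), where N is the 3×3 nilpotent shift.

After assembling e^{tJ} and conjugating by P, we get:

e^{tM} =
  [exp(t), 0, 0]
  [-t^2*exp(t)/2 + 3*t*exp(t), -t*exp(t) + exp(t), t*exp(t)]
  [-t^2*exp(t)/2 + 2*t*exp(t), -t*exp(t), t*exp(t) + exp(t)]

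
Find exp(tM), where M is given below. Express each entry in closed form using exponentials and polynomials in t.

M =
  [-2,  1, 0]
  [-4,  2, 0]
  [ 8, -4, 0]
e^{tM} =
  [1 - 2*t, t, 0]
  [-4*t, 2*t + 1, 0]
  [8*t, -4*t, 1]

Strategy: write M = P · J · P⁻¹ where J is a Jordan canonical form, so e^{tM} = P · e^{tJ} · P⁻¹, and e^{tJ} can be computed block-by-block.

M has Jordan form
J =
  [0, 1, 0]
  [0, 0, 0]
  [0, 0, 0]
(up to reordering of blocks).

Per-block formulas:
  For a 2×2 Jordan block J_2(0): exp(t · J_2(0)) = e^(0t)·(I + t·N), where N is the 2×2 nilpotent shift.
  For a 1×1 block at λ = 0: exp(t · [0]) = [e^(0t)].

After assembling e^{tJ} and conjugating by P, we get:

e^{tM} =
  [1 - 2*t, t, 0]
  [-4*t, 2*t + 1, 0]
  [8*t, -4*t, 1]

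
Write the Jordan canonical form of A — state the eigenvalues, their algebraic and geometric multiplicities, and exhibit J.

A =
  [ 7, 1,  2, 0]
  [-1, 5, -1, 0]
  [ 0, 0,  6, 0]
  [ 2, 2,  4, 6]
J_3(6) ⊕ J_1(6)

The characteristic polynomial is
  det(x·I − A) = x^4 - 24*x^3 + 216*x^2 - 864*x + 1296 = (x - 6)^4

Eigenvalues and multiplicities (the geometric multiplicity of λ is n − rank(A − λI), which equals the number of Jordan blocks for λ):
  λ = 6: algebraic multiplicity = 4, geometric multiplicity = 2

Determining the block sizes for each eigenvalue:
  λ = 6: with am = 4 and gm = 2, the partition is not yet determined (e.g. several partitions of 4 into 2 parts exist). Let N = A − (6)·I. Computing rank(N^1) = 2, rank(N^2) = 1, rank(N^3) = 0; the number of blocks of size ≥ j is rank(N^{j−1}) − rank(N^j), giving [2, 1, 1]. So we have 1 block(s) of size 3, 1 block(s) of size 1 → block sizes [3, 1]

Assembling the blocks gives a Jordan form
J =
  [6, 1, 0, 0]
  [0, 6, 1, 0]
  [0, 0, 6, 0]
  [0, 0, 0, 6]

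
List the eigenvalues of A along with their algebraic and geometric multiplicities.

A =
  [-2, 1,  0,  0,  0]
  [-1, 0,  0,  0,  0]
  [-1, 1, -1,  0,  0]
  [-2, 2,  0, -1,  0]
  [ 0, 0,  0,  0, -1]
λ = -1: alg = 5, geom = 4

Step 1 — factor the characteristic polynomial to read off the algebraic multiplicities:
  χ_A(x) = (x + 1)^5

Step 2 — compute geometric multiplicities via the rank-nullity identity g(λ) = n − rank(A − λI):
  rank(A − (-1)·I) = 1, so dim ker(A − (-1)·I) = n − 1 = 4

Summary:
  λ = -1: algebraic multiplicity = 5, geometric multiplicity = 4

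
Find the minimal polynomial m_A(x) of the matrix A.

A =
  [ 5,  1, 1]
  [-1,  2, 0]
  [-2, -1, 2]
x^3 - 9*x^2 + 27*x - 27

The characteristic polynomial is χ_A(x) = (x - 3)^3, so the eigenvalues are known. The minimal polynomial is
  m_A(x) = Π_λ (x − λ)^{k_λ}
where k_λ is the size of the *largest* Jordan block for λ (equivalently, the smallest k with (A − λI)^k v = 0 for every generalised eigenvector v of λ).

  λ = 3: largest Jordan block has size 3, contributing (x − 3)^3

So m_A(x) = (x - 3)^3 = x^3 - 9*x^2 + 27*x - 27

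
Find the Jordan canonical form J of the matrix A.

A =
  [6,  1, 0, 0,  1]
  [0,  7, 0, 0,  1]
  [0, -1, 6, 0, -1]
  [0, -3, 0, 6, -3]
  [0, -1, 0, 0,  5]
J_2(6) ⊕ J_1(6) ⊕ J_1(6) ⊕ J_1(6)

The characteristic polynomial is
  det(x·I − A) = x^5 - 30*x^4 + 360*x^3 - 2160*x^2 + 6480*x - 7776 = (x - 6)^5

Eigenvalues and multiplicities (the geometric multiplicity of λ is n − rank(A − λI), which equals the number of Jordan blocks for λ):
  λ = 6: algebraic multiplicity = 5, geometric multiplicity = 4

Determining the block sizes for each eigenvalue:
  λ = 6: 4 blocks summing to 5 forces exactly one block of size 2 and the rest size 1 → block sizes [2, 1, 1, 1]

Assembling the blocks gives a Jordan form
J =
  [6, 1, 0, 0, 0]
  [0, 6, 0, 0, 0]
  [0, 0, 6, 0, 0]
  [0, 0, 0, 6, 0]
  [0, 0, 0, 0, 6]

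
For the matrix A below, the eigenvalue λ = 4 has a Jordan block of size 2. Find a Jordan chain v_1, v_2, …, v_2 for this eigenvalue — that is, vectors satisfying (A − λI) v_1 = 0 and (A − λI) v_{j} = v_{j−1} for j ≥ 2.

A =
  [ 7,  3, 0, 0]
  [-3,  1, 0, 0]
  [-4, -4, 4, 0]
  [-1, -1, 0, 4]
A Jordan chain for λ = 4 of length 2:
v_1 = (3, -3, -4, -1)ᵀ
v_2 = (1, 0, 0, 0)ᵀ

Let N = A − (4)·I. We want v_2 with N^2 v_2 = 0 but N^1 v_2 ≠ 0; then v_{j-1} := N · v_j for j = 2, …, 2.

Pick v_2 = (1, 0, 0, 0)ᵀ.
Then v_1 = N · v_2 = (3, -3, -4, -1)ᵀ.

Sanity check: (A − (4)·I) v_1 = (0, 0, 0, 0)ᵀ = 0. ✓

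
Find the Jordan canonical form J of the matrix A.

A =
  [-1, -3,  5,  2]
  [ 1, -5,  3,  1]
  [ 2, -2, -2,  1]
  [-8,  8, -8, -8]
J_2(-4) ⊕ J_2(-4)

The characteristic polynomial is
  det(x·I − A) = x^4 + 16*x^3 + 96*x^2 + 256*x + 256 = (x + 4)^4

Eigenvalues and multiplicities (the geometric multiplicity of λ is n − rank(A − λI), which equals the number of Jordan blocks for λ):
  λ = -4: algebraic multiplicity = 4, geometric multiplicity = 2

Determining the block sizes for each eigenvalue:
  λ = -4: with am = 4 and gm = 2, the partition is not yet determined (e.g. several partitions of 4 into 2 parts exist). Let N = A − (-4)·I. Computing rank(N^1) = 2, rank(N^2) = 0; the number of blocks of size ≥ j is rank(N^{j−1}) − rank(N^j), giving [2, 2]. So we have 2 block(s) of size 2 → block sizes [2, 2]

Assembling the blocks gives a Jordan form
J =
  [-4,  1,  0,  0]
  [ 0, -4,  0,  0]
  [ 0,  0, -4,  1]
  [ 0,  0,  0, -4]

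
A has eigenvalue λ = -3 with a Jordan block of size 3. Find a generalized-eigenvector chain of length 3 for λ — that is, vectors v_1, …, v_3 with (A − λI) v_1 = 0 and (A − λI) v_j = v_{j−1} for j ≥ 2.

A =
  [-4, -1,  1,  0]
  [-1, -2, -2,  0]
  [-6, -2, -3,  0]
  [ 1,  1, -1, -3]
A Jordan chain for λ = -3 of length 3:
v_1 = (-4, 12, 8, 4)ᵀ
v_2 = (-1, -1, -6, 1)ᵀ
v_3 = (1, 0, 0, 0)ᵀ

Let N = A − (-3)·I. We want v_3 with N^3 v_3 = 0 but N^2 v_3 ≠ 0; then v_{j-1} := N · v_j for j = 3, …, 2.

Pick v_3 = (1, 0, 0, 0)ᵀ.
Then v_2 = N · v_3 = (-1, -1, -6, 1)ᵀ.
Then v_1 = N · v_2 = (-4, 12, 8, 4)ᵀ.

Sanity check: (A − (-3)·I) v_1 = (0, 0, 0, 0)ᵀ = 0. ✓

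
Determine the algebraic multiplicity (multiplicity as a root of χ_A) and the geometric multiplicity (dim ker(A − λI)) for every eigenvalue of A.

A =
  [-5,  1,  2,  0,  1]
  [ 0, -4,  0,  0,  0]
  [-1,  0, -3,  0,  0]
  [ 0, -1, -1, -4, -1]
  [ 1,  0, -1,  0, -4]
λ = -4: alg = 5, geom = 3

Step 1 — factor the characteristic polynomial to read off the algebraic multiplicities:
  χ_A(x) = (x + 4)^5

Step 2 — compute geometric multiplicities via the rank-nullity identity g(λ) = n − rank(A − λI):
  rank(A − (-4)·I) = 2, so dim ker(A − (-4)·I) = n − 2 = 3

Summary:
  λ = -4: algebraic multiplicity = 5, geometric multiplicity = 3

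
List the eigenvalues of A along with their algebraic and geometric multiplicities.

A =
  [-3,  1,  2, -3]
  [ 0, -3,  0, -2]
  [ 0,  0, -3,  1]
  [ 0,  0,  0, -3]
λ = -3: alg = 4, geom = 2

Step 1 — factor the characteristic polynomial to read off the algebraic multiplicities:
  χ_A(x) = (x + 3)^4

Step 2 — compute geometric multiplicities via the rank-nullity identity g(λ) = n − rank(A − λI):
  rank(A − (-3)·I) = 2, so dim ker(A − (-3)·I) = n − 2 = 2

Summary:
  λ = -3: algebraic multiplicity = 4, geometric multiplicity = 2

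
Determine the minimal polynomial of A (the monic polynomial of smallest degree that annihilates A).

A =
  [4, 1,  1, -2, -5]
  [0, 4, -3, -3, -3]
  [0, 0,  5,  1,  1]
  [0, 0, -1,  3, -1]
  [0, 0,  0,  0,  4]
x^2 - 8*x + 16

The characteristic polynomial is χ_A(x) = (x - 4)^5, so the eigenvalues are known. The minimal polynomial is
  m_A(x) = Π_λ (x − λ)^{k_λ}
where k_λ is the size of the *largest* Jordan block for λ (equivalently, the smallest k with (A − λI)^k v = 0 for every generalised eigenvector v of λ).

  λ = 4: largest Jordan block has size 2, contributing (x − 4)^2

So m_A(x) = (x - 4)^2 = x^2 - 8*x + 16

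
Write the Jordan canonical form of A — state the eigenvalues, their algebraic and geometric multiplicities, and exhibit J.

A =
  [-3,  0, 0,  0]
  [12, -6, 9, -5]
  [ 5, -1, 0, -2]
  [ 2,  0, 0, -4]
J_1(-4) ⊕ J_3(-3)

The characteristic polynomial is
  det(x·I − A) = x^4 + 13*x^3 + 63*x^2 + 135*x + 108 = (x + 3)^3*(x + 4)

Eigenvalues and multiplicities (the geometric multiplicity of λ is n − rank(A − λI), which equals the number of Jordan blocks for λ):
  λ = -4: algebraic multiplicity = 1, geometric multiplicity = 1
  λ = -3: algebraic multiplicity = 3, geometric multiplicity = 1

Determining the block sizes for each eigenvalue:
  λ = -4: one block (gm = 1), so the single block has size am = 1 → block sizes [1]
  λ = -3: one block (gm = 1), so the single block has size am = 3 → block sizes [3]

Assembling the blocks gives a Jordan form
J =
  [-4,  0,  0,  0]
  [ 0, -3,  1,  0]
  [ 0,  0, -3,  1]
  [ 0,  0,  0, -3]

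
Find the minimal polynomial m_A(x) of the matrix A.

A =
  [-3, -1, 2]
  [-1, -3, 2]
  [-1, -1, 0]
x^2 + 4*x + 4

The characteristic polynomial is χ_A(x) = (x + 2)^3, so the eigenvalues are known. The minimal polynomial is
  m_A(x) = Π_λ (x − λ)^{k_λ}
where k_λ is the size of the *largest* Jordan block for λ (equivalently, the smallest k with (A − λI)^k v = 0 for every generalised eigenvector v of λ).

  λ = -2: largest Jordan block has size 2, contributing (x + 2)^2

So m_A(x) = (x + 2)^2 = x^2 + 4*x + 4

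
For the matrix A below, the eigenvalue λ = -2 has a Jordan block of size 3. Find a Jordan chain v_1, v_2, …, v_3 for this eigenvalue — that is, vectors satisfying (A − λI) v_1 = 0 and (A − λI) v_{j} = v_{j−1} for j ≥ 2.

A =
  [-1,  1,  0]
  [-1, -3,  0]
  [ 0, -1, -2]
A Jordan chain for λ = -2 of length 3:
v_1 = (0, 0, 1)ᵀ
v_2 = (1, -1, 0)ᵀ
v_3 = (1, 0, 0)ᵀ

Let N = A − (-2)·I. We want v_3 with N^3 v_3 = 0 but N^2 v_3 ≠ 0; then v_{j-1} := N · v_j for j = 3, …, 2.

Pick v_3 = (1, 0, 0)ᵀ.
Then v_2 = N · v_3 = (1, -1, 0)ᵀ.
Then v_1 = N · v_2 = (0, 0, 1)ᵀ.

Sanity check: (A − (-2)·I) v_1 = (0, 0, 0)ᵀ = 0. ✓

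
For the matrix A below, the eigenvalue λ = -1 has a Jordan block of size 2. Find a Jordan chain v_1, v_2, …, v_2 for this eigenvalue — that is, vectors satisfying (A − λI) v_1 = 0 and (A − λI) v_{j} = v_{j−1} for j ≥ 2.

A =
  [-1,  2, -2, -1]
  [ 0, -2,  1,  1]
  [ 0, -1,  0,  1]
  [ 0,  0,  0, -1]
A Jordan chain for λ = -1 of length 2:
v_1 = (2, -1, -1, 0)ᵀ
v_2 = (0, 1, 0, 0)ᵀ

Let N = A − (-1)·I. We want v_2 with N^2 v_2 = 0 but N^1 v_2 ≠ 0; then v_{j-1} := N · v_j for j = 2, …, 2.

Pick v_2 = (0, 1, 0, 0)ᵀ.
Then v_1 = N · v_2 = (2, -1, -1, 0)ᵀ.

Sanity check: (A − (-1)·I) v_1 = (0, 0, 0, 0)ᵀ = 0. ✓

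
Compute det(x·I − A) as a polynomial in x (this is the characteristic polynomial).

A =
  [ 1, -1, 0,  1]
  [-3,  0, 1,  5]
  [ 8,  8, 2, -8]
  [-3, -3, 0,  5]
x^4 - 8*x^3 + 24*x^2 - 32*x + 16

Expanding det(x·I − A) (e.g. by cofactor expansion or by noting that A is similar to its Jordan form J, which has the same characteristic polynomial as A) gives
  χ_A(x) = x^4 - 8*x^3 + 24*x^2 - 32*x + 16
which factors as (x - 2)^4. The eigenvalues (with algebraic multiplicities) are λ = 2 with multiplicity 4.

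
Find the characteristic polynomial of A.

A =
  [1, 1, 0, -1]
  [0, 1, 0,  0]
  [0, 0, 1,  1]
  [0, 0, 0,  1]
x^4 - 4*x^3 + 6*x^2 - 4*x + 1

Expanding det(x·I − A) (e.g. by cofactor expansion or by noting that A is similar to its Jordan form J, which has the same characteristic polynomial as A) gives
  χ_A(x) = x^4 - 4*x^3 + 6*x^2 - 4*x + 1
which factors as (x - 1)^4. The eigenvalues (with algebraic multiplicities) are λ = 1 with multiplicity 4.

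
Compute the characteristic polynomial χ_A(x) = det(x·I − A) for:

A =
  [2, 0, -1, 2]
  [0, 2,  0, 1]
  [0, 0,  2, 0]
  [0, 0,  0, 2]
x^4 - 8*x^3 + 24*x^2 - 32*x + 16

Expanding det(x·I − A) (e.g. by cofactor expansion or by noting that A is similar to its Jordan form J, which has the same characteristic polynomial as A) gives
  χ_A(x) = x^4 - 8*x^3 + 24*x^2 - 32*x + 16
which factors as (x - 2)^4. The eigenvalues (with algebraic multiplicities) are λ = 2 with multiplicity 4.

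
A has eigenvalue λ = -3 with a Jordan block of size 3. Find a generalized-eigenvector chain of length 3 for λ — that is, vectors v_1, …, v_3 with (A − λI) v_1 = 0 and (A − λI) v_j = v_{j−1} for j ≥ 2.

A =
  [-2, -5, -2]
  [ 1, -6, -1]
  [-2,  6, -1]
A Jordan chain for λ = -3 of length 3:
v_1 = (-2, -2, 4)ᵀ
v_2 = (-5, -3, 6)ᵀ
v_3 = (0, 1, 0)ᵀ

Let N = A − (-3)·I. We want v_3 with N^3 v_3 = 0 but N^2 v_3 ≠ 0; then v_{j-1} := N · v_j for j = 3, …, 2.

Pick v_3 = (0, 1, 0)ᵀ.
Then v_2 = N · v_3 = (-5, -3, 6)ᵀ.
Then v_1 = N · v_2 = (-2, -2, 4)ᵀ.

Sanity check: (A − (-3)·I) v_1 = (0, 0, 0)ᵀ = 0. ✓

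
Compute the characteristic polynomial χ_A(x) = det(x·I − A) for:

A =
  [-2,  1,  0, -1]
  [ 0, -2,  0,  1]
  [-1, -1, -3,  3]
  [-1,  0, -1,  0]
x^4 + 7*x^3 + 18*x^2 + 20*x + 8

Expanding det(x·I − A) (e.g. by cofactor expansion or by noting that A is similar to its Jordan form J, which has the same characteristic polynomial as A) gives
  χ_A(x) = x^4 + 7*x^3 + 18*x^2 + 20*x + 8
which factors as (x + 1)*(x + 2)^3. The eigenvalues (with algebraic multiplicities) are λ = -2 with multiplicity 3, λ = -1 with multiplicity 1.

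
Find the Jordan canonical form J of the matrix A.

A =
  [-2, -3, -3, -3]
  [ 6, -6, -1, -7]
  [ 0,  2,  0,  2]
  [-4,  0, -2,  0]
J_3(-2) ⊕ J_1(-2)

The characteristic polynomial is
  det(x·I − A) = x^4 + 8*x^3 + 24*x^2 + 32*x + 16 = (x + 2)^4

Eigenvalues and multiplicities (the geometric multiplicity of λ is n − rank(A − λI), which equals the number of Jordan blocks for λ):
  λ = -2: algebraic multiplicity = 4, geometric multiplicity = 2

Determining the block sizes for each eigenvalue:
  λ = -2: with am = 4 and gm = 2, the partition is not yet determined (e.g. several partitions of 4 into 2 parts exist). Let N = A − (-2)·I. Computing rank(N^1) = 2, rank(N^2) = 1, rank(N^3) = 0; the number of blocks of size ≥ j is rank(N^{j−1}) − rank(N^j), giving [2, 1, 1]. So we have 1 block(s) of size 3, 1 block(s) of size 1 → block sizes [3, 1]

Assembling the blocks gives a Jordan form
J =
  [-2,  1,  0,  0]
  [ 0, -2,  1,  0]
  [ 0,  0, -2,  0]
  [ 0,  0,  0, -2]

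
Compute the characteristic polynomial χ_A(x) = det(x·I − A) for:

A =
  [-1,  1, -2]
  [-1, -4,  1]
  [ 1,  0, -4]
x^3 + 9*x^2 + 27*x + 27

Expanding det(x·I − A) (e.g. by cofactor expansion or by noting that A is similar to its Jordan form J, which has the same characteristic polynomial as A) gives
  χ_A(x) = x^3 + 9*x^2 + 27*x + 27
which factors as (x + 3)^3. The eigenvalues (with algebraic multiplicities) are λ = -3 with multiplicity 3.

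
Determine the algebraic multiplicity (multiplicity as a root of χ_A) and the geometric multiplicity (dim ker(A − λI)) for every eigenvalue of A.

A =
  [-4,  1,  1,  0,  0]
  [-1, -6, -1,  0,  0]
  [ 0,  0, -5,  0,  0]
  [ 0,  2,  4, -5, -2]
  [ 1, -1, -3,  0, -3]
λ = -5: alg = 4, geom = 3; λ = -3: alg = 1, geom = 1

Step 1 — factor the characteristic polynomial to read off the algebraic multiplicities:
  χ_A(x) = (x + 3)*(x + 5)^4

Step 2 — compute geometric multiplicities via the rank-nullity identity g(λ) = n − rank(A − λI):
  rank(A − (-5)·I) = 2, so dim ker(A − (-5)·I) = n − 2 = 3
  rank(A − (-3)·I) = 4, so dim ker(A − (-3)·I) = n − 4 = 1

Summary:
  λ = -5: algebraic multiplicity = 4, geometric multiplicity = 3
  λ = -3: algebraic multiplicity = 1, geometric multiplicity = 1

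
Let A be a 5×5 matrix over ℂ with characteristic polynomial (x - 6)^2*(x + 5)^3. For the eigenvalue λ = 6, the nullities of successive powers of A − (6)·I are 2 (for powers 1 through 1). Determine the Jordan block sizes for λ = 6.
Block sizes for λ = 6: [1, 1]

From the dimensions of kernels of powers, the number of Jordan blocks of size at least j is d_j − d_{j−1} where d_j = dim ker(N^j) (with d_0 = 0). Computing the differences gives [2].
The number of blocks of size exactly k is (#blocks of size ≥ k) − (#blocks of size ≥ k + 1), so the partition is: 2 block(s) of size 1.
In nonincreasing order the block sizes are [1, 1].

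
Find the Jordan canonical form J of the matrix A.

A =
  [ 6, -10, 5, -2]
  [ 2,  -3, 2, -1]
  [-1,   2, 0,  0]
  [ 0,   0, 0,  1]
J_2(1) ⊕ J_2(1)

The characteristic polynomial is
  det(x·I − A) = x^4 - 4*x^3 + 6*x^2 - 4*x + 1 = (x - 1)^4

Eigenvalues and multiplicities (the geometric multiplicity of λ is n − rank(A − λI), which equals the number of Jordan blocks for λ):
  λ = 1: algebraic multiplicity = 4, geometric multiplicity = 2

Determining the block sizes for each eigenvalue:
  λ = 1: with am = 4 and gm = 2, the partition is not yet determined (e.g. several partitions of 4 into 2 parts exist). Let N = A − (1)·I. Computing rank(N^1) = 2, rank(N^2) = 0; the number of blocks of size ≥ j is rank(N^{j−1}) − rank(N^j), giving [2, 2]. So we have 2 block(s) of size 2 → block sizes [2, 2]

Assembling the blocks gives a Jordan form
J =
  [1, 1, 0, 0]
  [0, 1, 0, 0]
  [0, 0, 1, 1]
  [0, 0, 0, 1]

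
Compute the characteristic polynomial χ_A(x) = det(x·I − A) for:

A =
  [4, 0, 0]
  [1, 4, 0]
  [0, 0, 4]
x^3 - 12*x^2 + 48*x - 64

Expanding det(x·I − A) (e.g. by cofactor expansion or by noting that A is similar to its Jordan form J, which has the same characteristic polynomial as A) gives
  χ_A(x) = x^3 - 12*x^2 + 48*x - 64
which factors as (x - 4)^3. The eigenvalues (with algebraic multiplicities) are λ = 4 with multiplicity 3.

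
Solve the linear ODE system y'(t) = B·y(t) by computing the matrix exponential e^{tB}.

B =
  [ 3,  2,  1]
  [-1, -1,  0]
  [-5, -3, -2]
e^{tB} =
  [t^2 + 3*t + 1, t^2/2 + 2*t, t^2/2 + t]
  [-t^2 - t, -t^2/2 - t + 1, -t^2/2]
  [-t^2 - 5*t, -t^2/2 - 3*t, -t^2/2 - 2*t + 1]

Strategy: write B = P · J · P⁻¹ where J is a Jordan canonical form, so e^{tB} = P · e^{tJ} · P⁻¹, and e^{tJ} can be computed block-by-block.

B has Jordan form
J =
  [0, 1, 0]
  [0, 0, 1]
  [0, 0, 0]
(up to reordering of blocks).

Per-block formulas:
  For a 3×3 Jordan block J_3(0): exp(t · J_3(0)) = e^(0t)·(I + t·N + (t^2/2)·N^2), where N is the 3×3 nilpotent shift.

After assembling e^{tJ} and conjugating by P, we get:

e^{tB} =
  [t^2 + 3*t + 1, t^2/2 + 2*t, t^2/2 + t]
  [-t^2 - t, -t^2/2 - t + 1, -t^2/2]
  [-t^2 - 5*t, -t^2/2 - 3*t, -t^2/2 - 2*t + 1]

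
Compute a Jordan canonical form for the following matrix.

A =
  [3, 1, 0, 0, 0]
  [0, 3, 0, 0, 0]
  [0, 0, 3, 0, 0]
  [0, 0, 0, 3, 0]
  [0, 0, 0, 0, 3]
J_2(3) ⊕ J_1(3) ⊕ J_1(3) ⊕ J_1(3)

The characteristic polynomial is
  det(x·I − A) = x^5 - 15*x^4 + 90*x^3 - 270*x^2 + 405*x - 243 = (x - 3)^5

Eigenvalues and multiplicities (the geometric multiplicity of λ is n − rank(A − λI), which equals the number of Jordan blocks for λ):
  λ = 3: algebraic multiplicity = 5, geometric multiplicity = 4

Determining the block sizes for each eigenvalue:
  λ = 3: 4 blocks summing to 5 forces exactly one block of size 2 and the rest size 1 → block sizes [2, 1, 1, 1]

Assembling the blocks gives a Jordan form
J =
  [3, 1, 0, 0, 0]
  [0, 3, 0, 0, 0]
  [0, 0, 3, 0, 0]
  [0, 0, 0, 3, 0]
  [0, 0, 0, 0, 3]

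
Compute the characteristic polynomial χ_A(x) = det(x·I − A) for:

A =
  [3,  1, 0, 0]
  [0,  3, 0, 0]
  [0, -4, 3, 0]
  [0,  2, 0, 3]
x^4 - 12*x^3 + 54*x^2 - 108*x + 81

Expanding det(x·I − A) (e.g. by cofactor expansion or by noting that A is similar to its Jordan form J, which has the same characteristic polynomial as A) gives
  χ_A(x) = x^4 - 12*x^3 + 54*x^2 - 108*x + 81
which factors as (x - 3)^4. The eigenvalues (with algebraic multiplicities) are λ = 3 with multiplicity 4.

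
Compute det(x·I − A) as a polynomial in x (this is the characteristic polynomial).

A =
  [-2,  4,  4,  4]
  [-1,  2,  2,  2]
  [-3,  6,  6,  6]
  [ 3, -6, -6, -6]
x^4

Expanding det(x·I − A) (e.g. by cofactor expansion or by noting that A is similar to its Jordan form J, which has the same characteristic polynomial as A) gives
  χ_A(x) = x^4
which factors as x^4. The eigenvalues (with algebraic multiplicities) are λ = 0 with multiplicity 4.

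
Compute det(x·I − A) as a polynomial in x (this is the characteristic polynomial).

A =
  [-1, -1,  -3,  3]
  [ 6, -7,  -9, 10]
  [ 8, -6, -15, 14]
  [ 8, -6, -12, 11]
x^4 + 12*x^3 + 54*x^2 + 108*x + 81

Expanding det(x·I − A) (e.g. by cofactor expansion or by noting that A is similar to its Jordan form J, which has the same characteristic polynomial as A) gives
  χ_A(x) = x^4 + 12*x^3 + 54*x^2 + 108*x + 81
which factors as (x + 3)^4. The eigenvalues (with algebraic multiplicities) are λ = -3 with multiplicity 4.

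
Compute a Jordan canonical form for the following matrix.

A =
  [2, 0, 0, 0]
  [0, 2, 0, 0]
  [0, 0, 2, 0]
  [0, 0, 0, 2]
J_1(2) ⊕ J_1(2) ⊕ J_1(2) ⊕ J_1(2)

The characteristic polynomial is
  det(x·I − A) = x^4 - 8*x^3 + 24*x^2 - 32*x + 16 = (x - 2)^4

Eigenvalues and multiplicities (the geometric multiplicity of λ is n − rank(A − λI), which equals the number of Jordan blocks for λ):
  λ = 2: algebraic multiplicity = 4, geometric multiplicity = 4

Determining the block sizes for each eigenvalue:
  λ = 2: gm = am = 4, so every block has size 1 → block sizes [1, 1, 1, 1]

Assembling the blocks gives a Jordan form
J =
  [2, 0, 0, 0]
  [0, 2, 0, 0]
  [0, 0, 2, 0]
  [0, 0, 0, 2]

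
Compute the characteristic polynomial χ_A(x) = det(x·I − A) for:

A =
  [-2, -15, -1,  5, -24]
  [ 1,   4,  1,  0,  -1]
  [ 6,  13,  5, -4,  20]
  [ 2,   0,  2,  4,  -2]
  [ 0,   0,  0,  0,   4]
x^5 - 15*x^4 + 80*x^3 - 160*x^2 + 256

Expanding det(x·I − A) (e.g. by cofactor expansion or by noting that A is similar to its Jordan form J, which has the same characteristic polynomial as A) gives
  χ_A(x) = x^5 - 15*x^4 + 80*x^3 - 160*x^2 + 256
which factors as (x - 4)^4*(x + 1). The eigenvalues (with algebraic multiplicities) are λ = -1 with multiplicity 1, λ = 4 with multiplicity 4.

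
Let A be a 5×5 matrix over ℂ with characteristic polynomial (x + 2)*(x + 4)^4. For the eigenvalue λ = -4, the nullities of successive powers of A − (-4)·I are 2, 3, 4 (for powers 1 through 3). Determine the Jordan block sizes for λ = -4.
Block sizes for λ = -4: [3, 1]

From the dimensions of kernels of powers, the number of Jordan blocks of size at least j is d_j − d_{j−1} where d_j = dim ker(N^j) (with d_0 = 0). Computing the differences gives [2, 1, 1].
The number of blocks of size exactly k is (#blocks of size ≥ k) − (#blocks of size ≥ k + 1), so the partition is: 1 block(s) of size 1, 1 block(s) of size 3.
In nonincreasing order the block sizes are [3, 1].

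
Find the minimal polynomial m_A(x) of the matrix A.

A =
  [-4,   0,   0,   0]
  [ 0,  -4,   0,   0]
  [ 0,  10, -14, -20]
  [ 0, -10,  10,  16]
x^2 - 2*x - 24

The characteristic polynomial is χ_A(x) = (x - 6)*(x + 4)^3, so the eigenvalues are known. The minimal polynomial is
  m_A(x) = Π_λ (x − λ)^{k_λ}
where k_λ is the size of the *largest* Jordan block for λ (equivalently, the smallest k with (A − λI)^k v = 0 for every generalised eigenvector v of λ).

  λ = -4: largest Jordan block has size 1, contributing (x + 4)
  λ = 6: largest Jordan block has size 1, contributing (x − 6)

So m_A(x) = (x - 6)*(x + 4) = x^2 - 2*x - 24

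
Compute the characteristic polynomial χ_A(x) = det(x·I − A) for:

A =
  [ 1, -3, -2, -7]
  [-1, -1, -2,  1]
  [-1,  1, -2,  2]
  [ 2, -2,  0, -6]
x^4 + 8*x^3 + 24*x^2 + 32*x + 16

Expanding det(x·I − A) (e.g. by cofactor expansion or by noting that A is similar to its Jordan form J, which has the same characteristic polynomial as A) gives
  χ_A(x) = x^4 + 8*x^3 + 24*x^2 + 32*x + 16
which factors as (x + 2)^4. The eigenvalues (with algebraic multiplicities) are λ = -2 with multiplicity 4.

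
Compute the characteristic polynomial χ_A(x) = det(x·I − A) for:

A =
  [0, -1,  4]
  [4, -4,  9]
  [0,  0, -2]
x^3 + 6*x^2 + 12*x + 8

Expanding det(x·I − A) (e.g. by cofactor expansion or by noting that A is similar to its Jordan form J, which has the same characteristic polynomial as A) gives
  χ_A(x) = x^3 + 6*x^2 + 12*x + 8
which factors as (x + 2)^3. The eigenvalues (with algebraic multiplicities) are λ = -2 with multiplicity 3.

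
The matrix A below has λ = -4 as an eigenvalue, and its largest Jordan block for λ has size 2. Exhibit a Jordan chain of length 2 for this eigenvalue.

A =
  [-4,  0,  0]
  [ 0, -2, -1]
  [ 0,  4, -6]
A Jordan chain for λ = -4 of length 2:
v_1 = (0, 2, 4)ᵀ
v_2 = (0, 1, 0)ᵀ

Let N = A − (-4)·I. We want v_2 with N^2 v_2 = 0 but N^1 v_2 ≠ 0; then v_{j-1} := N · v_j for j = 2, …, 2.

Pick v_2 = (0, 1, 0)ᵀ.
Then v_1 = N · v_2 = (0, 2, 4)ᵀ.

Sanity check: (A − (-4)·I) v_1 = (0, 0, 0)ᵀ = 0. ✓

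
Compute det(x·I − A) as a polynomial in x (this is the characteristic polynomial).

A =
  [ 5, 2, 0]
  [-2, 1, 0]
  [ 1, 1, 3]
x^3 - 9*x^2 + 27*x - 27

Expanding det(x·I − A) (e.g. by cofactor expansion or by noting that A is similar to its Jordan form J, which has the same characteristic polynomial as A) gives
  χ_A(x) = x^3 - 9*x^2 + 27*x - 27
which factors as (x - 3)^3. The eigenvalues (with algebraic multiplicities) are λ = 3 with multiplicity 3.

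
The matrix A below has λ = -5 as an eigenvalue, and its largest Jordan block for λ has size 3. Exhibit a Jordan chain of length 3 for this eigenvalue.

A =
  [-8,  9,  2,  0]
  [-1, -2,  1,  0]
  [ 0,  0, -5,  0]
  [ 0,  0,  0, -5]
A Jordan chain for λ = -5 of length 3:
v_1 = (3, 1, 0, 0)ᵀ
v_2 = (2, 1, 0, 0)ᵀ
v_3 = (0, 0, 1, 0)ᵀ

Let N = A − (-5)·I. We want v_3 with N^3 v_3 = 0 but N^2 v_3 ≠ 0; then v_{j-1} := N · v_j for j = 3, …, 2.

Pick v_3 = (0, 0, 1, 0)ᵀ.
Then v_2 = N · v_3 = (2, 1, 0, 0)ᵀ.
Then v_1 = N · v_2 = (3, 1, 0, 0)ᵀ.

Sanity check: (A − (-5)·I) v_1 = (0, 0, 0, 0)ᵀ = 0. ✓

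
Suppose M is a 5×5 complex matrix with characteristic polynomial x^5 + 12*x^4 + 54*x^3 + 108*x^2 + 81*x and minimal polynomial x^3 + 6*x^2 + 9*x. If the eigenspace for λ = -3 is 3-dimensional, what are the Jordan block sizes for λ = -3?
Block sizes for λ = -3: [2, 1, 1]

Step 1 — from the characteristic polynomial, algebraic multiplicity of λ = -3 is 4. From dim ker(M − (-3)·I) = 3, there are exactly 3 Jordan blocks for λ = -3.
Step 2 — from the minimal polynomial, the factor (x + 3)^2 tells us the largest block for λ = -3 has size 2.
Step 3 — with total size 4, 3 blocks, and largest block 2, the block sizes (in nonincreasing order) are [2, 1, 1].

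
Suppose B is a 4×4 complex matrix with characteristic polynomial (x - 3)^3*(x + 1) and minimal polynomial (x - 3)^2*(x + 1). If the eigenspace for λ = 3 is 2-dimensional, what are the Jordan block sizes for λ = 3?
Block sizes for λ = 3: [2, 1]

Step 1 — from the characteristic polynomial, algebraic multiplicity of λ = 3 is 3. From dim ker(B − (3)·I) = 2, there are exactly 2 Jordan blocks for λ = 3.
Step 2 — from the minimal polynomial, the factor (x − 3)^2 tells us the largest block for λ = 3 has size 2.
Step 3 — with total size 3, 2 blocks, and largest block 2, the block sizes (in nonincreasing order) are [2, 1].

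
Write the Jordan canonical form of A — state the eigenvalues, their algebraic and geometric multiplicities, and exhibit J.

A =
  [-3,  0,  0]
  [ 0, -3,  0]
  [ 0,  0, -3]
J_1(-3) ⊕ J_1(-3) ⊕ J_1(-3)

The characteristic polynomial is
  det(x·I − A) = x^3 + 9*x^2 + 27*x + 27 = (x + 3)^3

Eigenvalues and multiplicities (the geometric multiplicity of λ is n − rank(A − λI), which equals the number of Jordan blocks for λ):
  λ = -3: algebraic multiplicity = 3, geometric multiplicity = 3

Determining the block sizes for each eigenvalue:
  λ = -3: gm = am = 3, so every block has size 1 → block sizes [1, 1, 1]

Assembling the blocks gives a Jordan form
J =
  [-3,  0,  0]
  [ 0, -3,  0]
  [ 0,  0, -3]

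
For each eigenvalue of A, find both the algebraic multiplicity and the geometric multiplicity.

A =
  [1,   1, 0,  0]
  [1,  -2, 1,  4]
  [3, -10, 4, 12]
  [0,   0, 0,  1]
λ = 1: alg = 4, geom = 2

Step 1 — factor the characteristic polynomial to read off the algebraic multiplicities:
  χ_A(x) = (x - 1)^4

Step 2 — compute geometric multiplicities via the rank-nullity identity g(λ) = n − rank(A − λI):
  rank(A − (1)·I) = 2, so dim ker(A − (1)·I) = n − 2 = 2

Summary:
  λ = 1: algebraic multiplicity = 4, geometric multiplicity = 2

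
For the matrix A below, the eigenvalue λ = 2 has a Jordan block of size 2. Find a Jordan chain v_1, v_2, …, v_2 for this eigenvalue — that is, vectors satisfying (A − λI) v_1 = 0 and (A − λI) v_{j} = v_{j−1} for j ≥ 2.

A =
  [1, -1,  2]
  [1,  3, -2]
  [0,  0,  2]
A Jordan chain for λ = 2 of length 2:
v_1 = (-1, 1, 0)ᵀ
v_2 = (1, 0, 0)ᵀ

Let N = A − (2)·I. We want v_2 with N^2 v_2 = 0 but N^1 v_2 ≠ 0; then v_{j-1} := N · v_j for j = 2, …, 2.

Pick v_2 = (1, 0, 0)ᵀ.
Then v_1 = N · v_2 = (-1, 1, 0)ᵀ.

Sanity check: (A − (2)·I) v_1 = (0, 0, 0)ᵀ = 0. ✓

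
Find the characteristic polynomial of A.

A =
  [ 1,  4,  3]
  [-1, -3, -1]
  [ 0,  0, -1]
x^3 + 3*x^2 + 3*x + 1

Expanding det(x·I − A) (e.g. by cofactor expansion or by noting that A is similar to its Jordan form J, which has the same characteristic polynomial as A) gives
  χ_A(x) = x^3 + 3*x^2 + 3*x + 1
which factors as (x + 1)^3. The eigenvalues (with algebraic multiplicities) are λ = -1 with multiplicity 3.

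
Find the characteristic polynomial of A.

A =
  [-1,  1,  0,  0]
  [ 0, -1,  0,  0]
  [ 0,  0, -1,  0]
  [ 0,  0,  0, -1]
x^4 + 4*x^3 + 6*x^2 + 4*x + 1

Expanding det(x·I − A) (e.g. by cofactor expansion or by noting that A is similar to its Jordan form J, which has the same characteristic polynomial as A) gives
  χ_A(x) = x^4 + 4*x^3 + 6*x^2 + 4*x + 1
which factors as (x + 1)^4. The eigenvalues (with algebraic multiplicities) are λ = -1 with multiplicity 4.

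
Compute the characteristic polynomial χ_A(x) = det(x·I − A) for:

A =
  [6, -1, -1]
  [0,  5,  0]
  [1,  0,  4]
x^3 - 15*x^2 + 75*x - 125

Expanding det(x·I − A) (e.g. by cofactor expansion or by noting that A is similar to its Jordan form J, which has the same characteristic polynomial as A) gives
  χ_A(x) = x^3 - 15*x^2 + 75*x - 125
which factors as (x - 5)^3. The eigenvalues (with algebraic multiplicities) are λ = 5 with multiplicity 3.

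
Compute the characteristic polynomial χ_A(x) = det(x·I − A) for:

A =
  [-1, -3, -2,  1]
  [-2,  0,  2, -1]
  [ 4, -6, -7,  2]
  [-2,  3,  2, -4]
x^4 + 12*x^3 + 54*x^2 + 108*x + 81

Expanding det(x·I − A) (e.g. by cofactor expansion or by noting that A is similar to its Jordan form J, which has the same characteristic polynomial as A) gives
  χ_A(x) = x^4 + 12*x^3 + 54*x^2 + 108*x + 81
which factors as (x + 3)^4. The eigenvalues (with algebraic multiplicities) are λ = -3 with multiplicity 4.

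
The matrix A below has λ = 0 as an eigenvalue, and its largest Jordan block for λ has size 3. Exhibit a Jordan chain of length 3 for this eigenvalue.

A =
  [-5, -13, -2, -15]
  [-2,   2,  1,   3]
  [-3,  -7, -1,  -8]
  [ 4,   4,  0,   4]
A Jordan chain for λ = 0 of length 3:
v_1 = (-3, 15, 0, -12)ᵀ
v_2 = (-5, -2, -3, 4)ᵀ
v_3 = (1, 0, 0, 0)ᵀ

Let N = A − (0)·I. We want v_3 with N^3 v_3 = 0 but N^2 v_3 ≠ 0; then v_{j-1} := N · v_j for j = 3, …, 2.

Pick v_3 = (1, 0, 0, 0)ᵀ.
Then v_2 = N · v_3 = (-5, -2, -3, 4)ᵀ.
Then v_1 = N · v_2 = (-3, 15, 0, -12)ᵀ.

Sanity check: (A − (0)·I) v_1 = (0, 0, 0, 0)ᵀ = 0. ✓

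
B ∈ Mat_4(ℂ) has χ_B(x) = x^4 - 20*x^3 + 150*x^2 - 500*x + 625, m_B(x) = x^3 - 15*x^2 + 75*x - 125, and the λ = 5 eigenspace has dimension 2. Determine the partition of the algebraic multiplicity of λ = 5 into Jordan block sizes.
Block sizes for λ = 5: [3, 1]

Step 1 — from the characteristic polynomial, algebraic multiplicity of λ = 5 is 4. From dim ker(B − (5)·I) = 2, there are exactly 2 Jordan blocks for λ = 5.
Step 2 — from the minimal polynomial, the factor (x − 5)^3 tells us the largest block for λ = 5 has size 3.
Step 3 — with total size 4, 2 blocks, and largest block 3, the block sizes (in nonincreasing order) are [3, 1].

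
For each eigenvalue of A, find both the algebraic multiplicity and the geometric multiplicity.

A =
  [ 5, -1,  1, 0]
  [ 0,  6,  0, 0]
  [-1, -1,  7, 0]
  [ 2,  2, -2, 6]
λ = 6: alg = 4, geom = 3

Step 1 — factor the characteristic polynomial to read off the algebraic multiplicities:
  χ_A(x) = (x - 6)^4

Step 2 — compute geometric multiplicities via the rank-nullity identity g(λ) = n − rank(A − λI):
  rank(A − (6)·I) = 1, so dim ker(A − (6)·I) = n − 1 = 3

Summary:
  λ = 6: algebraic multiplicity = 4, geometric multiplicity = 3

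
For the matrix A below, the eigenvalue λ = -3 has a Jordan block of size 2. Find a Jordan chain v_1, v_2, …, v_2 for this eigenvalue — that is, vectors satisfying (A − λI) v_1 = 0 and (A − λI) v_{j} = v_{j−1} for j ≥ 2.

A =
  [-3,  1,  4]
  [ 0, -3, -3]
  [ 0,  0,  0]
A Jordan chain for λ = -3 of length 2:
v_1 = (1, 0, 0)ᵀ
v_2 = (0, 1, 0)ᵀ

Let N = A − (-3)·I. We want v_2 with N^2 v_2 = 0 but N^1 v_2 ≠ 0; then v_{j-1} := N · v_j for j = 2, …, 2.

Pick v_2 = (0, 1, 0)ᵀ.
Then v_1 = N · v_2 = (1, 0, 0)ᵀ.

Sanity check: (A − (-3)·I) v_1 = (0, 0, 0)ᵀ = 0. ✓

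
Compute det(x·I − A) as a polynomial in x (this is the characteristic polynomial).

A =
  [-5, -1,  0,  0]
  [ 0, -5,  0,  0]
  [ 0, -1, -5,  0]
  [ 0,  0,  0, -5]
x^4 + 20*x^3 + 150*x^2 + 500*x + 625

Expanding det(x·I − A) (e.g. by cofactor expansion or by noting that A is similar to its Jordan form J, which has the same characteristic polynomial as A) gives
  χ_A(x) = x^4 + 20*x^3 + 150*x^2 + 500*x + 625
which factors as (x + 5)^4. The eigenvalues (with algebraic multiplicities) are λ = -5 with multiplicity 4.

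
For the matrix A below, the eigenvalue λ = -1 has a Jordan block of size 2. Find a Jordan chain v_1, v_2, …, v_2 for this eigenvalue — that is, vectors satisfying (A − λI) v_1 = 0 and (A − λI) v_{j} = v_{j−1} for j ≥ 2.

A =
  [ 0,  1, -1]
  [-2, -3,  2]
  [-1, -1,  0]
A Jordan chain for λ = -1 of length 2:
v_1 = (1, -2, -1)ᵀ
v_2 = (1, 0, 0)ᵀ

Let N = A − (-1)·I. We want v_2 with N^2 v_2 = 0 but N^1 v_2 ≠ 0; then v_{j-1} := N · v_j for j = 2, …, 2.

Pick v_2 = (1, 0, 0)ᵀ.
Then v_1 = N · v_2 = (1, -2, -1)ᵀ.

Sanity check: (A − (-1)·I) v_1 = (0, 0, 0)ᵀ = 0. ✓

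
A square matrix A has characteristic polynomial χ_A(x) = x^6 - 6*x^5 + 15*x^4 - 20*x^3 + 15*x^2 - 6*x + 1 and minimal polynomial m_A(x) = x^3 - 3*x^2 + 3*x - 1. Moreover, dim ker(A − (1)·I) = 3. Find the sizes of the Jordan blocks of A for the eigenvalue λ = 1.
Block sizes for λ = 1: [3, 2, 1]

Step 1 — from the characteristic polynomial, algebraic multiplicity of λ = 1 is 6. From dim ker(A − (1)·I) = 3, there are exactly 3 Jordan blocks for λ = 1.
Step 2 — from the minimal polynomial, the factor (x − 1)^3 tells us the largest block for λ = 1 has size 3.
Step 3 — with total size 6, 3 blocks, and largest block 3, the block sizes (in nonincreasing order) are [3, 2, 1].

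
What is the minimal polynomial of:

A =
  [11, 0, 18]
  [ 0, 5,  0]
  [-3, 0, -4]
x^2 - 7*x + 10

The characteristic polynomial is χ_A(x) = (x - 5)^2*(x - 2), so the eigenvalues are known. The minimal polynomial is
  m_A(x) = Π_λ (x − λ)^{k_λ}
where k_λ is the size of the *largest* Jordan block for λ (equivalently, the smallest k with (A − λI)^k v = 0 for every generalised eigenvector v of λ).

  λ = 2: largest Jordan block has size 1, contributing (x − 2)
  λ = 5: largest Jordan block has size 1, contributing (x − 5)

So m_A(x) = (x - 5)*(x - 2) = x^2 - 7*x + 10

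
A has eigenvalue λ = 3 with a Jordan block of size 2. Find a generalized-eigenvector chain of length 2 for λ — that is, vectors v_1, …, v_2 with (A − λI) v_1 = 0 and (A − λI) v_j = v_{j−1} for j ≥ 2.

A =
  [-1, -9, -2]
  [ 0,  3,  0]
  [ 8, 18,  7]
A Jordan chain for λ = 3 of length 2:
v_1 = (-4, 0, 8)ᵀ
v_2 = (1, 0, 0)ᵀ

Let N = A − (3)·I. We want v_2 with N^2 v_2 = 0 but N^1 v_2 ≠ 0; then v_{j-1} := N · v_j for j = 2, …, 2.

Pick v_2 = (1, 0, 0)ᵀ.
Then v_1 = N · v_2 = (-4, 0, 8)ᵀ.

Sanity check: (A − (3)·I) v_1 = (0, 0, 0)ᵀ = 0. ✓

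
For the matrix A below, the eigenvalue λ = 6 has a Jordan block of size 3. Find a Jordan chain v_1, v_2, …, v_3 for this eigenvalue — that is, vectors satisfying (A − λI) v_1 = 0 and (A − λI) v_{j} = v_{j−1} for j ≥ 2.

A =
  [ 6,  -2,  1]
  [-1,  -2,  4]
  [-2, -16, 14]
A Jordan chain for λ = 6 of length 3:
v_1 = (0, 2, 4)ᵀ
v_2 = (-2, -8, -16)ᵀ
v_3 = (0, 1, 0)ᵀ

Let N = A − (6)·I. We want v_3 with N^3 v_3 = 0 but N^2 v_3 ≠ 0; then v_{j-1} := N · v_j for j = 3, …, 2.

Pick v_3 = (0, 1, 0)ᵀ.
Then v_2 = N · v_3 = (-2, -8, -16)ᵀ.
Then v_1 = N · v_2 = (0, 2, 4)ᵀ.

Sanity check: (A − (6)·I) v_1 = (0, 0, 0)ᵀ = 0. ✓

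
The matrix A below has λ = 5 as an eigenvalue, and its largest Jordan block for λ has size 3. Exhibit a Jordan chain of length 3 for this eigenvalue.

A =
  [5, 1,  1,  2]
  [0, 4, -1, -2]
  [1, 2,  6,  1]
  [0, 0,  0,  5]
A Jordan chain for λ = 5 of length 3:
v_1 = (1, -1, 1, 0)ᵀ
v_2 = (0, 0, 1, 0)ᵀ
v_3 = (1, 0, 0, 0)ᵀ

Let N = A − (5)·I. We want v_3 with N^3 v_3 = 0 but N^2 v_3 ≠ 0; then v_{j-1} := N · v_j for j = 3, …, 2.

Pick v_3 = (1, 0, 0, 0)ᵀ.
Then v_2 = N · v_3 = (0, 0, 1, 0)ᵀ.
Then v_1 = N · v_2 = (1, -1, 1, 0)ᵀ.

Sanity check: (A − (5)·I) v_1 = (0, 0, 0, 0)ᵀ = 0. ✓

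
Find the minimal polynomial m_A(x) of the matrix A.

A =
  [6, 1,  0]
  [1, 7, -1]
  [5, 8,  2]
x^3 - 15*x^2 + 75*x - 125

The characteristic polynomial is χ_A(x) = (x - 5)^3, so the eigenvalues are known. The minimal polynomial is
  m_A(x) = Π_λ (x − λ)^{k_λ}
where k_λ is the size of the *largest* Jordan block for λ (equivalently, the smallest k with (A − λI)^k v = 0 for every generalised eigenvector v of λ).

  λ = 5: largest Jordan block has size 3, contributing (x − 5)^3

So m_A(x) = (x - 5)^3 = x^3 - 15*x^2 + 75*x - 125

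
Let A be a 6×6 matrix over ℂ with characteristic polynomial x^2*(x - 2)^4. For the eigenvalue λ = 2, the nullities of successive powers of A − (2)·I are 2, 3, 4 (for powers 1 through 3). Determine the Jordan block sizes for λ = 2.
Block sizes for λ = 2: [3, 1]

From the dimensions of kernels of powers, the number of Jordan blocks of size at least j is d_j − d_{j−1} where d_j = dim ker(N^j) (with d_0 = 0). Computing the differences gives [2, 1, 1].
The number of blocks of size exactly k is (#blocks of size ≥ k) − (#blocks of size ≥ k + 1), so the partition is: 1 block(s) of size 1, 1 block(s) of size 3.
In nonincreasing order the block sizes are [3, 1].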